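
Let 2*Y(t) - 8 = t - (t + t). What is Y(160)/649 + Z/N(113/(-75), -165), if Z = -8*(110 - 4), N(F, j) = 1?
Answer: -550428/649 ≈ -848.12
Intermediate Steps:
Y(t) = 4 - t/2 (Y(t) = 4 + (t - (t + t))/2 = 4 + (t - 2*t)/2 = 4 + (-t)/2 = 4 - t/2)
Z = -848 (Z = -8*106 = -848)
Y(160)/649 + Z/N(113/(-75), -165) = (4 - ½*160)/649 - 848/1 = (4 - 80)*(1/649) - 848*1 = -76*1/649 - 848 = -76/649 - 848 = -550428/649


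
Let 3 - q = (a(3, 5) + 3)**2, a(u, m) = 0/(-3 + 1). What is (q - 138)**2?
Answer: 20736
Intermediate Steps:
a(u, m) = 0 (a(u, m) = 0/(-2) = 0*(-1/2) = 0)
q = -6 (q = 3 - (0 + 3)**2 = 3 - 1*3**2 = 3 - 1*9 = 3 - 9 = -6)
(q - 138)**2 = (-6 - 138)**2 = (-144)**2 = 20736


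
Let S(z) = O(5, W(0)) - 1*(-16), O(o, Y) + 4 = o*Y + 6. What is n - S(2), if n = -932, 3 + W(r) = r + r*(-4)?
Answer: -935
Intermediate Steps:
W(r) = -3 - 3*r (W(r) = -3 + (r + r*(-4)) = -3 + (r - 4*r) = -3 - 3*r)
O(o, Y) = 2 + Y*o (O(o, Y) = -4 + (o*Y + 6) = -4 + (Y*o + 6) = -4 + (6 + Y*o) = 2 + Y*o)
S(z) = 3 (S(z) = (2 + (-3 - 3*0)*5) - 1*(-16) = (2 + (-3 + 0)*5) + 16 = (2 - 3*5) + 16 = (2 - 15) + 16 = -13 + 16 = 3)
n - S(2) = -932 - 1*3 = -932 - 3 = -935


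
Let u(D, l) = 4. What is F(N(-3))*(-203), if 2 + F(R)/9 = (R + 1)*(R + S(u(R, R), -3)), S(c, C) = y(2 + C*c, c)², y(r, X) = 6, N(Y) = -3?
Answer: 124236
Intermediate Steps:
S(c, C) = 36 (S(c, C) = 6² = 36)
F(R) = -18 + 9*(1 + R)*(36 + R) (F(R) = -18 + 9*((R + 1)*(R + 36)) = -18 + 9*((1 + R)*(36 + R)) = -18 + 9*(1 + R)*(36 + R))
F(N(-3))*(-203) = (306 + 9*(-3)² + 333*(-3))*(-203) = (306 + 9*9 - 999)*(-203) = (306 + 81 - 999)*(-203) = -612*(-203) = 124236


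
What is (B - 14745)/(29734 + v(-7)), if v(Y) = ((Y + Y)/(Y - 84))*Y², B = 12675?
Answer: -299/4296 ≈ -0.069600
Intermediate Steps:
v(Y) = 2*Y³/(-84 + Y) (v(Y) = ((2*Y)/(-84 + Y))*Y² = (2*Y/(-84 + Y))*Y² = 2*Y³/(-84 + Y))
(B - 14745)/(29734 + v(-7)) = (12675 - 14745)/(29734 + 2*(-7)³/(-84 - 7)) = -2070/(29734 + 2*(-343)/(-91)) = -2070/(29734 + 2*(-343)*(-1/91)) = -2070/(29734 + 98/13) = -2070/386640/13 = -2070*13/386640 = -299/4296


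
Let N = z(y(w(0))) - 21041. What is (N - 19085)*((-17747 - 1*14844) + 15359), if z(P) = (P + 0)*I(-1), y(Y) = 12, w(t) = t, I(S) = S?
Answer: 691658016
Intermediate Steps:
z(P) = -P (z(P) = (P + 0)*(-1) = P*(-1) = -P)
N = -21053 (N = -1*12 - 21041 = -12 - 21041 = -21053)
(N - 19085)*((-17747 - 1*14844) + 15359) = (-21053 - 19085)*((-17747 - 1*14844) + 15359) = -40138*((-17747 - 14844) + 15359) = -40138*(-32591 + 15359) = -40138*(-17232) = 691658016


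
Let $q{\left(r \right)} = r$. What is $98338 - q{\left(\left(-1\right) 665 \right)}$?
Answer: $99003$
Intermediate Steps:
$98338 - q{\left(\left(-1\right) 665 \right)} = 98338 - \left(-1\right) 665 = 98338 - -665 = 98338 + 665 = 99003$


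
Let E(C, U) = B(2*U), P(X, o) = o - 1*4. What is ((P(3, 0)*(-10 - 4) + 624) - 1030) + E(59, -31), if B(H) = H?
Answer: -412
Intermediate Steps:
P(X, o) = -4 + o (P(X, o) = o - 4 = -4 + o)
E(C, U) = 2*U
((P(3, 0)*(-10 - 4) + 624) - 1030) + E(59, -31) = (((-4 + 0)*(-10 - 4) + 624) - 1030) + 2*(-31) = ((-4*(-14) + 624) - 1030) - 62 = ((56 + 624) - 1030) - 62 = (680 - 1030) - 62 = -350 - 62 = -412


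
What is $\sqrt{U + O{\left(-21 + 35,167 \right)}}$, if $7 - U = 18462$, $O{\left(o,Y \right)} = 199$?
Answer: $4 i \sqrt{1141} \approx 135.11 i$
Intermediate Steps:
$U = -18455$ ($U = 7 - 18462 = -18455$)
$\sqrt{U + O{\left(-21 + 35,167 \right)}} = \sqrt{-18455 + 199} = \sqrt{-18256} = 4 i \sqrt{1141}$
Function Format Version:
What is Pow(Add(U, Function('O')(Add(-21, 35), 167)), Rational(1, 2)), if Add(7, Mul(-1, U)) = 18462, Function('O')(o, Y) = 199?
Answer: Mul(4, I, Pow(1141, Rational(1, 2))) ≈ Mul(135.11, I)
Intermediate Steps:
U = -18455 (U = Add(7, Mul(-1, 18462)) = Add(7, -18462) = -18455)
Pow(Add(U, Function('O')(Add(-21, 35), 167)), Rational(1, 2)) = Pow(Add(-18455, 199), Rational(1, 2)) = Pow(-18256, Rational(1, 2)) = Mul(4, I, Pow(1141, Rational(1, 2)))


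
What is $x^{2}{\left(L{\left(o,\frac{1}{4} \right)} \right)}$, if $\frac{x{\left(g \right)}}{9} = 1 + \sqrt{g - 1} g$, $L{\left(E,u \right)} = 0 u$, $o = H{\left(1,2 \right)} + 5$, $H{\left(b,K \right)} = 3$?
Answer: $81$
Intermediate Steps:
$o = 8$ ($o = 3 + 5 = 8$)
$L{\left(E,u \right)} = 0$
$x{\left(g \right)} = 9 + 9 g \sqrt{-1 + g}$ ($x{\left(g \right)} = 9 \left(1 + \sqrt{g - 1} g\right) = 9 \left(1 + \sqrt{-1 + g} g\right) = 9 \left(1 + g \sqrt{-1 + g}\right) = 9 + 9 g \sqrt{-1 + g}$)
$x^{2}{\left(L{\left(o,\frac{1}{4} \right)} \right)} = \left(9 + 9 \cdot 0 \sqrt{-1 + 0}\right)^{2} = \left(9 + 9 \cdot 0 \sqrt{-1}\right)^{2} = \left(9 + 9 \cdot 0 i\right)^{2} = \left(9 + 0\right)^{2} = 9^{2} = 81$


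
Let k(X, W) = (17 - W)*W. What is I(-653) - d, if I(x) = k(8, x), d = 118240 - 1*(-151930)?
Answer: -707680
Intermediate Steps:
d = 270170 (d = 118240 + 151930 = 270170)
k(X, W) = W*(17 - W)
I(x) = x*(17 - x)
I(-653) - d = -653*(17 - 1*(-653)) - 1*270170 = -653*(17 + 653) - 270170 = -653*670 - 270170 = -437510 - 270170 = -707680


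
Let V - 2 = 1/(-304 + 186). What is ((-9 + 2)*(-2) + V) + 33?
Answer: 5781/118 ≈ 48.992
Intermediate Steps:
V = 235/118 (V = 2 + 1/(-304 + 186) = 2 + 1/(-118) = 2 - 1/118 = 235/118 ≈ 1.9915)
((-9 + 2)*(-2) + V) + 33 = ((-9 + 2)*(-2) + 235/118) + 33 = (-7*(-2) + 235/118) + 33 = (14 + 235/118) + 33 = 1887/118 + 33 = 5781/118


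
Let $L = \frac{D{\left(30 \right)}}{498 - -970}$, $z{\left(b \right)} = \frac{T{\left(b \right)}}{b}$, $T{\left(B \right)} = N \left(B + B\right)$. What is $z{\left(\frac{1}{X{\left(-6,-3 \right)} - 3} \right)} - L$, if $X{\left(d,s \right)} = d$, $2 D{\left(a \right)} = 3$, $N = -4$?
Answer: $- \frac{23491}{2936} \approx -8.001$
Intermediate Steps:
$D{\left(a \right)} = \frac{3}{2}$ ($D{\left(a \right)} = \frac{1}{2} \cdot 3 = \frac{3}{2}$)
$T{\left(B \right)} = - 8 B$ ($T{\left(B \right)} = - 4 \left(B + B\right) = - 4 \cdot 2 B = - 8 B$)
$z{\left(b \right)} = -8$ ($z{\left(b \right)} = \frac{\left(-8\right) b}{b} = -8$)
$L = \frac{3}{2936}$ ($L = \frac{3}{2 \left(498 - -970\right)} = \frac{3}{2 \left(498 + 970\right)} = \frac{3}{2 \cdot 1468} = \frac{3}{2} \cdot \frac{1}{1468} = \frac{3}{2936} \approx 0.0010218$)
$z{\left(\frac{1}{X{\left(-6,-3 \right)} - 3} \right)} - L = -8 - \frac{3}{2936} = - \frac{23491}{2936}$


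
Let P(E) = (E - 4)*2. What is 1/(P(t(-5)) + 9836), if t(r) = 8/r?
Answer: 5/49124 ≈ 0.00010178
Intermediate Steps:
P(E) = -8 + 2*E (P(E) = (-4 + E)*2 = -8 + 2*E)
1/(P(t(-5)) + 9836) = 1/((-8 + 2*(8/(-5))) + 9836) = 1/((-8 + 2*(8*(-⅕))) + 9836) = 1/((-8 + 2*(-8/5)) + 9836) = 1/((-8 - 16/5) + 9836) = 1/(-56/5 + 9836) = 1/(49124/5) = 5/49124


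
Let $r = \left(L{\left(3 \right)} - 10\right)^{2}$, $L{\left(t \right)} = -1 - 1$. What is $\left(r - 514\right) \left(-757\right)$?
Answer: $280090$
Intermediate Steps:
$L{\left(t \right)} = -2$ ($L{\left(t \right)} = -1 - 1 = -2$)
$r = 144$ ($r = \left(-2 - 10\right)^{2} = \left(-12\right)^{2} = 144$)
$\left(r - 514\right) \left(-757\right) = \left(144 - 514\right) \left(-757\right) = \left(-370\right) \left(-757\right) = 280090$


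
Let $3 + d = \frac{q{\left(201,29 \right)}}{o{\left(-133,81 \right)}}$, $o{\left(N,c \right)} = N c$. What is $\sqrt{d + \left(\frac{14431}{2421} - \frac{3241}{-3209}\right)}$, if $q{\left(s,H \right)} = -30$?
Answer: $\frac{\sqrt{4242358236164822823}}{1033275537} \approx 1.9934$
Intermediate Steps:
$d = - \frac{10763}{3591}$ ($d = -3 - \frac{30}{\left(-133\right) 81} = -3 - \frac{30}{-10773} = -3 - - \frac{10}{3591} = -3 + \frac{10}{3591} = - \frac{10763}{3591} \approx -2.9972$)
$\sqrt{d + \left(\frac{14431}{2421} - \frac{3241}{-3209}\right)} = \sqrt{- \frac{10763}{3591} + \left(\frac{14431}{2421} - \frac{3241}{-3209}\right)} = \sqrt{- \frac{10763}{3591} + \left(14431 \cdot \frac{1}{2421} - - \frac{3241}{3209}\right)} = \sqrt{- \frac{10763}{3591} + \left(\frac{14431}{2421} + \frac{3241}{3209}\right)} = \sqrt{- \frac{10763}{3591} + \frac{54155540}{7768989}} = \sqrt{\frac{12317212837}{3099826611}} = \frac{\sqrt{4242358236164822823}}{1033275537}$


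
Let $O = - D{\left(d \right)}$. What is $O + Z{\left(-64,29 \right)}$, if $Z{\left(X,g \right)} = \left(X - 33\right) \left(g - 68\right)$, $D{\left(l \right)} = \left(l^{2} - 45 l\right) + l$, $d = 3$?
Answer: $3906$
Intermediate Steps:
$D{\left(l \right)} = l^{2} - 44 l$
$Z{\left(X,g \right)} = \left(-68 + g\right) \left(-33 + X\right)$ ($Z{\left(X,g \right)} = \left(-33 + X\right) \left(-68 + g\right) = \left(-68 + g\right) \left(-33 + X\right)$)
$O = 123$ ($O = - 3 \left(-44 + 3\right) = - 3 \left(-41\right) = \left(-1\right) \left(-123\right) = 123$)
$O + Z{\left(-64,29 \right)} = 123 - -3783 = 123 + \left(2244 + 4352 - 957 - 1856\right) = 123 + 3783 = 3906$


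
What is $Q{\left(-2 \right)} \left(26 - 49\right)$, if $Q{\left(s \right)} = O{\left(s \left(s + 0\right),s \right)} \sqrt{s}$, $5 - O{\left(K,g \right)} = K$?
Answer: $- 23 i \sqrt{2} \approx - 32.527 i$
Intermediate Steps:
$O{\left(K,g \right)} = 5 - K$
$Q{\left(s \right)} = \sqrt{s} \left(5 - s^{2}\right)$ ($Q{\left(s \right)} = \left(5 - s \left(s + 0\right)\right) \sqrt{s} = \left(5 - s s\right) \sqrt{s} = \left(5 - s^{2}\right) \sqrt{s} = \sqrt{s} \left(5 - s^{2}\right)$)
$Q{\left(-2 \right)} \left(26 - 49\right) = \sqrt{-2} \left(5 - \left(-2\right)^{2}\right) \left(26 - 49\right) = i \sqrt{2} \left(5 - 4\right) \left(-23\right) = i \sqrt{2} \cdot 1 \left(-23\right) = i \sqrt{2} \left(-23\right) = - 23 i \sqrt{2}$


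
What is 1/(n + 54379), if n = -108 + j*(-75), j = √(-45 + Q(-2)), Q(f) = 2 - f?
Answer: 54271/2945572066 + 75*I*√41/2945572066 ≈ 1.8425e-5 + 1.6304e-7*I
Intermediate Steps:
j = I*√41 (j = √(-45 + (2 - 1*(-2))) = √(-45 + (2 + 2)) = √(-45 + 4) = √(-41) = I*√41 ≈ 6.4031*I)
n = -108 - 75*I*√41 (n = -108 + (I*√41)*(-75) = -108 - 75*I*√41 ≈ -108.0 - 480.23*I)
1/(n + 54379) = 1/((-108 - 75*I*√41) + 54379) = 1/(54271 - 75*I*√41)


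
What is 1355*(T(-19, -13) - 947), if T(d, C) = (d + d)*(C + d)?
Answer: 364495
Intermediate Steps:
T(d, C) = 2*d*(C + d) (T(d, C) = (2*d)*(C + d) = 2*d*(C + d))
1355*(T(-19, -13) - 947) = 1355*(2*(-19)*(-13 - 19) - 947) = 1355*(2*(-19)*(-32) - 947) = 1355*(1216 - 947) = 1355*269 = 364495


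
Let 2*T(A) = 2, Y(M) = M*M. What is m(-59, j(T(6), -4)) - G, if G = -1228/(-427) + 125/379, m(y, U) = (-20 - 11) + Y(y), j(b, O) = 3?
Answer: 557805063/161833 ≈ 3446.8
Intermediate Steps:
Y(M) = M²
T(A) = 1 (T(A) = (½)*2 = 1)
m(y, U) = -31 + y² (m(y, U) = (-20 - 11) + y² = -31 + y²)
G = 518787/161833 (G = -1228*(-1/427) + 125*(1/379) = 1228/427 + 125/379 = 518787/161833 ≈ 3.2057)
m(-59, j(T(6), -4)) - G = (-31 + (-59)²) - 1*518787/161833 = (-31 + 3481) - 518787/161833 = 3450 - 518787/161833 = 557805063/161833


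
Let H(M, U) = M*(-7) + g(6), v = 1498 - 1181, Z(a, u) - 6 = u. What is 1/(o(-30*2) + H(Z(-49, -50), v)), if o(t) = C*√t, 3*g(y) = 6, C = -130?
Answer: I/(10*(26*√15 + 31*I)) ≈ 0.00027925 + 0.0009071*I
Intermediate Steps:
Z(a, u) = 6 + u
g(y) = 2 (g(y) = (⅓)*6 = 2)
v = 317
H(M, U) = 2 - 7*M (H(M, U) = M*(-7) + 2 = -7*M + 2 = 2 - 7*M)
o(t) = -130*√t
1/(o(-30*2) + H(Z(-49, -50), v)) = 1/(-130*2*I*√15 + (2 - 7*(6 - 50))) = 1/(-260*I*√15 + (2 - 7*(-44))) = 1/(-260*I*√15 + (2 + 308)) = 1/(-260*I*√15 + 310) = 1/(310 - 260*I*√15)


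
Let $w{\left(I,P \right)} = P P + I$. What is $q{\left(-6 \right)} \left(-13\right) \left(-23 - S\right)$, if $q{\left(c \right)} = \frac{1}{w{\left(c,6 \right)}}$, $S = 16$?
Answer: $\frac{169}{10} \approx 16.9$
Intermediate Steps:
$w{\left(I,P \right)} = I + P^{2}$ ($w{\left(I,P \right)} = P^{2} + I = I + P^{2}$)
$q{\left(c \right)} = \frac{1}{36 + c}$ ($q{\left(c \right)} = \frac{1}{c + 6^{2}} = \frac{1}{c + 36} = \frac{1}{36 + c}$)
$q{\left(-6 \right)} \left(-13\right) \left(-23 - S\right) = \frac{1}{36 - 6} \left(-13\right) \left(-23 - 16\right) = \frac{1}{30} \left(-13\right) \left(-23 - 16\right) = \frac{1}{30} \left(-13\right) \left(-39\right) = \left(- \frac{13}{30}\right) \left(-39\right) = \frac{169}{10}$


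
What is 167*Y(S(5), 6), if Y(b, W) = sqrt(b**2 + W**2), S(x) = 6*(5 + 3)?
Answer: 1002*sqrt(65) ≈ 8078.4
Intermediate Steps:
S(x) = 48 (S(x) = 6*8 = 48)
Y(b, W) = sqrt(W**2 + b**2)
167*Y(S(5), 6) = 167*sqrt(6**2 + 48**2) = 167*sqrt(36 + 2304) = 167*sqrt(2340) = 167*(6*sqrt(65)) = 1002*sqrt(65)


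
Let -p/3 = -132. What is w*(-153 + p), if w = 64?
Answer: 15552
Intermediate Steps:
p = 396 (p = -3*(-132) = 396)
w*(-153 + p) = 64*(-153 + 396) = 64*243 = 15552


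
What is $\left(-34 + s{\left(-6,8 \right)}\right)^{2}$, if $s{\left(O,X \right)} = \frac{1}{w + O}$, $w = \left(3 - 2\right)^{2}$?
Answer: $\frac{29241}{25} \approx 1169.6$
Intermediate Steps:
$w = 1$ ($w = 1^{2} = 1$)
$s{\left(O,X \right)} = \frac{1}{1 + O}$
$\left(-34 + s{\left(-6,8 \right)}\right)^{2} = \left(-34 + \frac{1}{1 - 6}\right)^{2} = \left(-34 + \frac{1}{-5}\right)^{2} = \left(-34 - \frac{1}{5}\right)^{2} = \left(- \frac{171}{5}\right)^{2} = \frac{29241}{25}$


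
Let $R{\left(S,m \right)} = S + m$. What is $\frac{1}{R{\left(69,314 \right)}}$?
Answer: $\frac{1}{383} \approx 0.002611$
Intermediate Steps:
$\frac{1}{R{\left(69,314 \right)}} = \frac{1}{69 + 314} = \frac{1}{383}$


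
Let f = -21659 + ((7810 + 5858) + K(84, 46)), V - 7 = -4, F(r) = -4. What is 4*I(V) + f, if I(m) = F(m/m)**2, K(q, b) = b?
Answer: -7881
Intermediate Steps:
V = 3 (V = 7 - 4 = 3)
f = -7945 (f = -21659 + ((7810 + 5858) + 46) = -21659 + (13668 + 46) = -21659 + 13714 = -7945)
I(m) = 16 (I(m) = (-4)**2 = 16)
4*I(V) + f = 4*16 - 7945 = 64 - 7945 = -7881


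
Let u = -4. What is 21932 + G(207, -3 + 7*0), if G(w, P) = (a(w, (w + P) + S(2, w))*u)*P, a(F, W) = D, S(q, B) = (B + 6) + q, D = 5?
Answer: 21992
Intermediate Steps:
S(q, B) = 6 + B + q (S(q, B) = (6 + B) + q = 6 + B + q)
a(F, W) = 5
G(w, P) = -20*P (G(w, P) = (5*(-4))*P = -20*P)
21932 + G(207, -3 + 7*0) = 21932 - 20*(-3 + 7*0) = 21932 - 20*(-3 + 0) = 21932 - 20*(-3) = 21932 + 60 = 21992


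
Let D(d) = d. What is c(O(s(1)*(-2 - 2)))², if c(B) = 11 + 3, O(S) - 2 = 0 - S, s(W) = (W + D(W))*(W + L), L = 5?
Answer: 196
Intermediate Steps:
s(W) = 2*W*(5 + W) (s(W) = (W + W)*(W + 5) = (2*W)*(5 + W) = 2*W*(5 + W))
O(S) = 2 - S (O(S) = 2 + (0 - S) = 2 - S)
c(B) = 14
c(O(s(1)*(-2 - 2)))² = 14² = 196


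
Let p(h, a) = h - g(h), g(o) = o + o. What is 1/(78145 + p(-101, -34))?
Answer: 1/78246 ≈ 1.2780e-5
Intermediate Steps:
g(o) = 2*o
p(h, a) = -h (p(h, a) = h - 2*h = -h)
1/(78145 + p(-101, -34)) = 1/(78145 - 1*(-101)) = 1/(78145 + 101) = 1/78246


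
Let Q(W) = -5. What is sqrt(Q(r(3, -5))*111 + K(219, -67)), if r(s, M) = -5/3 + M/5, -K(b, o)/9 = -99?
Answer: 4*sqrt(21) ≈ 18.330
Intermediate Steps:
K(b, o) = 891 (K(b, o) = -9*(-99) = 891)
r(s, M) = -5/3 + M/5 (r(s, M) = -5*1/3 + M*(1/5) = -5/3 + M/5)
sqrt(Q(r(3, -5))*111 + K(219, -67)) = sqrt(-5*111 + 891) = sqrt(-555 + 891) = sqrt(336) = 4*sqrt(21)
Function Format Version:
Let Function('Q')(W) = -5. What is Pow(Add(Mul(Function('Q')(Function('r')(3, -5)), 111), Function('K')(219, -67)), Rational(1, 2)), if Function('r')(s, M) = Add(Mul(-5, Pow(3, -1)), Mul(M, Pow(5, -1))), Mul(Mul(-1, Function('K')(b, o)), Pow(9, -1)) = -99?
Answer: Mul(4, Pow(21, Rational(1, 2))) ≈ 18.330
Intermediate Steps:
Function('K')(b, o) = 891 (Function('K')(b, o) = Mul(-9, -99) = 891)
Function('r')(s, M) = Add(Rational(-5, 3), Mul(Rational(1, 5), M)) (Function('r')(s, M) = Add(Mul(-5, Rational(1, 3)), Mul(M, Rational(1, 5))) = Add(Rational(-5, 3), Mul(Rational(1, 5), M)))
Pow(Add(Mul(Function('Q')(Function('r')(3, -5)), 111), Function('K')(219, -67)), Rational(1, 2)) = Pow(Add(Mul(-5, 111), 891), Rational(1, 2)) = Pow(Add(-555, 891), Rational(1, 2)) = Pow(336, Rational(1, 2)) = Mul(4, Pow(21, Rational(1, 2)))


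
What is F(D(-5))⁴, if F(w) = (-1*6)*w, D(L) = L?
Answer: 810000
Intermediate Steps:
F(w) = -6*w
F(D(-5))⁴ = (-6*(-5))⁴ = 30⁴ = 810000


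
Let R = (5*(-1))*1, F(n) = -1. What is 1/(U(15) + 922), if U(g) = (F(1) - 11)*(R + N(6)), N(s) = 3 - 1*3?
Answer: 1/982 ≈ 0.0010183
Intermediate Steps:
N(s) = 0 (N(s) = 3 - 3 = 0)
R = -5 (R = -5*1 = -5)
U(g) = 60 (U(g) = (-1 - 11)*(-5 + 0) = -12*(-5) = 60)
1/(U(15) + 922) = 1/(60 + 922) = 1/982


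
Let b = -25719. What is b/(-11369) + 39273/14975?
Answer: 831636762/170250775 ≈ 4.8848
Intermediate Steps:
b/(-11369) + 39273/14975 = -25719/(-11369) + 39273/14975 = -25719*(-1/11369) + 39273*(1/14975) = 25719/11369 + 39273/14975 = 831636762/170250775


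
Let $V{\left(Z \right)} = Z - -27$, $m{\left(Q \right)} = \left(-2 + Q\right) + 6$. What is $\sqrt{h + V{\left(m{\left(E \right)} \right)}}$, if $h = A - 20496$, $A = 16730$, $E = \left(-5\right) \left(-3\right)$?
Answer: $2 i \sqrt{930} \approx 60.992 i$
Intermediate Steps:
$E = 15$
$m{\left(Q \right)} = 4 + Q$
$V{\left(Z \right)} = 27 + Z$ ($V{\left(Z \right)} = Z + 27 = 27 + Z$)
$h = -3766$ ($h = 16730 - 20496 = -3766$)
$\sqrt{h + V{\left(m{\left(E \right)} \right)}} = \sqrt{-3766 + \left(27 + \left(4 + 15\right)\right)} = \sqrt{-3766 + \left(27 + 19\right)} = \sqrt{-3766 + 46} = \sqrt{-3720} = 2 i \sqrt{930}$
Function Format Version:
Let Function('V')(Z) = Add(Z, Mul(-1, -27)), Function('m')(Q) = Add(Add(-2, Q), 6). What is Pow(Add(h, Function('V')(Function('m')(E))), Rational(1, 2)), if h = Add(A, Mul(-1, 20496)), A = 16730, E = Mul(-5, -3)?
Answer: Mul(2, I, Pow(930, Rational(1, 2))) ≈ Mul(60.992, I)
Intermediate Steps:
E = 15
Function('m')(Q) = Add(4, Q)
Function('V')(Z) = Add(27, Z) (Function('V')(Z) = Add(Z, 27) = Add(27, Z))
h = -3766 (h = Add(16730, Mul(-1, 20496)) = Add(16730, -20496) = -3766)
Pow(Add(h, Function('V')(Function('m')(E))), Rational(1, 2)) = Pow(Add(-3766, Add(27, Add(4, 15))), Rational(1, 2)) = Pow(Add(-3766, Add(27, 19)), Rational(1, 2)) = Pow(Add(-3766, 46), Rational(1, 2)) = Pow(-3720, Rational(1, 2)) = Mul(2, I, Pow(930, Rational(1, 2)))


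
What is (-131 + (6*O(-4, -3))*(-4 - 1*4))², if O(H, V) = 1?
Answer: 32041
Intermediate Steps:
(-131 + (6*O(-4, -3))*(-4 - 1*4))² = (-131 + (6*1)*(-4 - 1*4))² = (-131 + 6*(-4 - 4))² = (-131 + 6*(-8))² = (-131 - 48)² = (-179)² = 32041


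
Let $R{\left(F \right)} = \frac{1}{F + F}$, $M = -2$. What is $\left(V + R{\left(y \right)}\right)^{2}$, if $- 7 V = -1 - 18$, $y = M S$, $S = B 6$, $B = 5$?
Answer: $\frac{5166529}{705600} \approx 7.3222$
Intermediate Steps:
$S = 30$ ($S = 5 \cdot 6 = 30$)
$y = -60$ ($y = \left(-2\right) 30 = -60$)
$R{\left(F \right)} = \frac{1}{2 F}$
$V = \frac{19}{7}$ ($V = - \frac{-1 - 18}{7} = \left(- \frac{1}{7}\right) \left(-19\right) = \frac{19}{7} \approx 2.7143$)
$\left(V + R{\left(y \right)}\right)^{2} = \left(\frac{19}{7} + \frac{1}{2 \left(-60\right)}\right)^{2} = \left(\frac{19}{7} + \frac{1}{2} \left(- \frac{1}{60}\right)\right)^{2} = \left(\frac{19}{7} - \frac{1}{120}\right)^{2} = \left(\frac{2273}{840}\right)^{2} = \frac{5166529}{705600}$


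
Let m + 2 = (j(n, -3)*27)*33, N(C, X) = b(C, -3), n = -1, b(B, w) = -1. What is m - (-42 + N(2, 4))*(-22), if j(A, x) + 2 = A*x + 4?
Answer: 3507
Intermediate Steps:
N(C, X) = -1
j(A, x) = 2 + A*x (j(A, x) = -2 + (A*x + 4) = -2 + (4 + A*x) = 2 + A*x)
m = 4453 (m = -2 + ((2 - 1*(-3))*27)*33 = -2 + ((2 + 3)*27)*33 = -2 + (5*27)*33 = -2 + 135*33 = -2 + 4455 = 4453)
m - (-42 + N(2, 4))*(-22) = 4453 - (-42 - 1)*(-22) = 4453 - (-43)*(-22) = 4453 - 1*946 = 4453 - 946 = 3507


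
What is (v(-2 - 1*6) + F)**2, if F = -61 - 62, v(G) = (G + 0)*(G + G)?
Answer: 25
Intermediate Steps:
v(G) = 2*G**2 (v(G) = G*(2*G) = 2*G**2)
F = -123
(v(-2 - 1*6) + F)**2 = (2*(-2 - 1*6)**2 - 123)**2 = (2*(-2 - 6)**2 - 123)**2 = (2*(-8)**2 - 123)**2 = (2*64 - 123)**2 = (128 - 123)**2 = 5**2 = 25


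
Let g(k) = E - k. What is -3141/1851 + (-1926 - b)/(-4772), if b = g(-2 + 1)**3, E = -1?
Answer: -1903971/1472162 ≈ -1.2933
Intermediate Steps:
g(k) = -1 - k
b = 0 (b = (-1 - (-2 + 1))**3 = (-1 - 1*(-1))**3 = (-1 + 1)**3 = 0**3 = 0)
-3141/1851 + (-1926 - b)/(-4772) = -3141/1851 + (-1926 - 1*0)/(-4772) = -3141*1/1851 + (-1926 + 0)*(-1/4772) = -1047/617 - 1926*(-1/4772) = -1047/617 + 963/2386 = -1903971/1472162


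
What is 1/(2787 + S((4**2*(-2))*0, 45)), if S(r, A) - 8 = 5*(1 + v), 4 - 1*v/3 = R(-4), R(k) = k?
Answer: 1/2920 ≈ 0.00034247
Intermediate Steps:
v = 24 (v = 12 - 3*(-4) = 12 + 12 = 24)
S(r, A) = 133 (S(r, A) = 8 + 5*(1 + 24) = 8 + 5*25 = 8 + 125 = 133)
1/(2787 + S((4**2*(-2))*0, 45)) = 1/(2787 + 133) = 1/2920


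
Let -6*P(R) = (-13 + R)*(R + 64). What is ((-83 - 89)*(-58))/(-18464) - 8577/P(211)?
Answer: 2826397/6981700 ≈ 0.40483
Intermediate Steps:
P(R) = -(-13 + R)*(64 + R)/6 (P(R) = -(-13 + R)*(R + 64)/6 = -(-13 + R)*(64 + R)/6)
((-83 - 89)*(-58))/(-18464) - 8577/P(211) = ((-83 - 89)*(-58))/(-18464) - 8577/(416/3 - 17/2*211 - 1/6*211**2) = -172*(-58)*(-1/18464) - 8577/(416/3 - 3587/2 - 1/6*44521) = 9976*(-1/18464) - 8577/(416/3 - 3587/2 - 44521/6) = -1247/2308 - 8577/(-9075) = -1247/2308 - 8577*(-1/9075) = -1247/2308 + 2859/3025 = 2826397/6981700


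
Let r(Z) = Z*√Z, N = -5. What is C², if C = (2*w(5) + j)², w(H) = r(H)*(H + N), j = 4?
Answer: 256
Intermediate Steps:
r(Z) = Z^(3/2)
w(H) = H^(3/2)*(-5 + H) (w(H) = H^(3/2)*(H - 5) = H^(3/2)*(-5 + H))
C = 16 (C = (2*(5^(3/2)*(-5 + 5)) + 4)² = (2*((5*√5)*0) + 4)² = (2*0 + 4)² = (0 + 4)² = 4² = 16)
C² = 16² = 256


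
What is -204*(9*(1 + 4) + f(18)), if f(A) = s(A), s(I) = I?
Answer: -12852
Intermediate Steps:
f(A) = A
-204*(9*(1 + 4) + f(18)) = -204*(9*(1 + 4) + 18) = -204*(9*5 + 18) = -204*(45 + 18) = -204*63 = -12852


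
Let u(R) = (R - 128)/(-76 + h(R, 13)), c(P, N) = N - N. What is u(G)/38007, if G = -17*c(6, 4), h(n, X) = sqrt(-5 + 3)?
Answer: 4864/109802223 + 64*I*sqrt(2)/109802223 ≈ 4.4298e-5 + 8.243e-7*I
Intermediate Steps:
c(P, N) = 0
h(n, X) = I*sqrt(2) (h(n, X) = sqrt(-2) = I*sqrt(2))
G = 0 (G = -17*0 = 0)
u(R) = (-128 + R)/(-76 + I*sqrt(2)) (u(R) = (R - 128)/(-76 + I*sqrt(2)) = (-128 + R)/(-76 + I*sqrt(2)))
u(G)/38007 = -(-128 + 0)/(76 - I*sqrt(2))/38007 = -1*(-128)/(76 - I*sqrt(2))*(1/38007) = (128/(76 - I*sqrt(2)))*(1/38007) = 128/(38007*(76 - I*sqrt(2)))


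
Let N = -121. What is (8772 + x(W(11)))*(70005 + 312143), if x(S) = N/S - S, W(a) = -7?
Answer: 23530380952/7 ≈ 3.3615e+9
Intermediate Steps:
x(S) = -S - 121/S (x(S) = -121/S - S = -S - 121/S)
(8772 + x(W(11)))*(70005 + 312143) = (8772 + (-1*(-7) - 121/(-7)))*(70005 + 312143) = (8772 + (7 - 121*(-⅐)))*382148 = (8772 + (7 + 121/7))*382148 = (8772 + 170/7)*382148 = (61574/7)*382148 = 23530380952/7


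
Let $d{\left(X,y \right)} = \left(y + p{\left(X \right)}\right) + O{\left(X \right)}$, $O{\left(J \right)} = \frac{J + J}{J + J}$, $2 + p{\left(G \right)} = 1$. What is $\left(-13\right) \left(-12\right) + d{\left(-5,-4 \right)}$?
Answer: $152$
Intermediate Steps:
$p{\left(G \right)} = -1$ ($p{\left(G \right)} = -2 + 1 = -1$)
$O{\left(J \right)} = 1$ ($O{\left(J \right)} = \frac{2 J}{2 J} = 2 J \frac{1}{2 J} = 1$)
$d{\left(X,y \right)} = y$ ($d{\left(X,y \right)} = \left(y - 1\right) + 1 = \left(-1 + y\right) + 1 = y$)
$\left(-13\right) \left(-12\right) + d{\left(-5,-4 \right)} = \left(-13\right) \left(-12\right) - 4 = 156 - 4 = 152$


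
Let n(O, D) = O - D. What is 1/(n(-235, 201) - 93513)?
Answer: -1/93949 ≈ -1.0644e-5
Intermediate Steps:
1/(n(-235, 201) - 93513) = 1/((-235 - 1*201) - 93513) = 1/((-235 - 201) - 93513) = 1/(-436 - 93513) = 1/(-93949) = -1/93949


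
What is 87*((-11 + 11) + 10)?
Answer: 870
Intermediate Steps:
87*((-11 + 11) + 10) = 87*(0 + 10) = 87*10 = 870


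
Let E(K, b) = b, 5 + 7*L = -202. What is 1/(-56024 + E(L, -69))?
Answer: -1/56093 ≈ -1.7828e-5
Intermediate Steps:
L = -207/7 (L = -5/7 + (1/7)*(-202) = -5/7 - 202/7 = -207/7 ≈ -29.571)
1/(-56024 + E(L, -69)) = 1/(-56024 - 69) = 1/(-56093) = -1/56093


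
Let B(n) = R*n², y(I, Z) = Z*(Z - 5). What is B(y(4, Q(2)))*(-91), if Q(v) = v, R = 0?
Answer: 0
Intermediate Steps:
y(I, Z) = Z*(-5 + Z)
B(n) = 0 (B(n) = 0*n² = 0)
B(y(4, Q(2)))*(-91) = 0*(-91) = 0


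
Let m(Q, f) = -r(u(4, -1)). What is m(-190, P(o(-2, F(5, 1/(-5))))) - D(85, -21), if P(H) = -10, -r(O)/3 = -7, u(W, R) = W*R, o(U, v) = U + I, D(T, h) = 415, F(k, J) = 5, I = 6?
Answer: -436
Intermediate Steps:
o(U, v) = 6 + U (o(U, v) = U + 6 = 6 + U)
u(W, R) = R*W
r(O) = 21 (r(O) = -3*(-7) = 21)
m(Q, f) = -21 (m(Q, f) = -1*21 = -21)
m(-190, P(o(-2, F(5, 1/(-5))))) - D(85, -21) = -21 - 1*415 = -21 - 415 = -436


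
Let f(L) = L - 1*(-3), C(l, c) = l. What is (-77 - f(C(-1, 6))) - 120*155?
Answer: -18679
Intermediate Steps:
f(L) = 3 + L (f(L) = L + 3 = 3 + L)
(-77 - f(C(-1, 6))) - 120*155 = (-77 - (3 - 1)) - 120*155 = (-77 - 1*2) - 18600 = (-77 - 2) - 18600 = -79 - 18600 = -18679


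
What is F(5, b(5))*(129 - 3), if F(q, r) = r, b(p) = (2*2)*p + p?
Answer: 3150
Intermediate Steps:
b(p) = 5*p (b(p) = 4*p + p = 5*p)
F(5, b(5))*(129 - 3) = (5*5)*(129 - 3) = 25*126 = 3150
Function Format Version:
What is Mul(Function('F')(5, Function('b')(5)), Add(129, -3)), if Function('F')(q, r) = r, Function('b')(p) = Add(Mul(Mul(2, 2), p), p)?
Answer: 3150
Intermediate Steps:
Function('b')(p) = Mul(5, p) (Function('b')(p) = Add(Mul(4, p), p) = Mul(5, p))
Mul(Function('F')(5, Function('b')(5)), Add(129, -3)) = Mul(Mul(5, 5), Add(129, -3)) = Mul(25, 126) = 3150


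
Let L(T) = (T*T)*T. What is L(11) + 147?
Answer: 1478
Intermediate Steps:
L(T) = T**3 (L(T) = T**2*T = T**3)
L(11) + 147 = 11**3 + 147 = 1331 + 147 = 1478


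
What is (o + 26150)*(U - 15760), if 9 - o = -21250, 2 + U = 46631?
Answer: 1463468421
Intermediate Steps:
U = 46629 (U = -2 + 46631 = 46629)
o = 21259 (o = 9 - 1*(-21250) = 9 + 21250 = 21259)
(o + 26150)*(U - 15760) = (21259 + 26150)*(46629 - 15760) = 47409*30869 = 1463468421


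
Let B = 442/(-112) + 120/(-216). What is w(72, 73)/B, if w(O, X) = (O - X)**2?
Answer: -504/2269 ≈ -0.22212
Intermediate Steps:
B = -2269/504 (B = 442*(-1/112) + 120*(-1/216) = -221/56 - 5/9 = -2269/504 ≈ -4.5020)
w(72, 73)/B = (72 - 1*73)**2/(-2269/504) = (72 - 73)**2*(-504/2269) = (-1)**2*(-504/2269) = 1*(-504/2269) = -504/2269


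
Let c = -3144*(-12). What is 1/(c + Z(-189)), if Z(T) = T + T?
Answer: 1/37350 ≈ 2.6774e-5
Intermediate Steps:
c = 37728
Z(T) = 2*T
1/(c + Z(-189)) = 1/(37728 + 2*(-189)) = 1/(37728 - 378) = 1/37350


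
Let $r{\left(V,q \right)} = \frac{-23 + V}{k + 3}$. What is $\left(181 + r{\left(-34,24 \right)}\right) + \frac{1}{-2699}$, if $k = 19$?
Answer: $\frac{10593553}{59378} \approx 178.41$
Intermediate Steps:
$r{\left(V,q \right)} = - \frac{23}{22} + \frac{V}{22}$ ($r{\left(V,q \right)} = \frac{-23 + V}{19 + 3} = \frac{-23 + V}{22} = \left(-23 + V\right) \frac{1}{22} = - \frac{23}{22} + \frac{V}{22}$)
$\left(181 + r{\left(-34,24 \right)}\right) + \frac{1}{-2699} = \left(181 + \left(- \frac{23}{22} + \frac{1}{22} \left(-34\right)\right)\right) + \frac{1}{-2699} = \left(181 - \frac{57}{22}\right) - \frac{1}{2699} = \frac{3925}{22} - \frac{1}{2699} = \frac{10593553}{59378}$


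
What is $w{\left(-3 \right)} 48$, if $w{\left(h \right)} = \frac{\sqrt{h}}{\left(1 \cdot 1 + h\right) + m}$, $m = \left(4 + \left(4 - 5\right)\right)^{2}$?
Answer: $\frac{48 i \sqrt{3}}{7} \approx 11.877 i$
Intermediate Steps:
$m = 9$ ($m = \left(4 + \left(4 - 5\right)\right)^{2} = \left(4 - 1\right)^{2} = 3^{2} = 9$)
$w{\left(h \right)} = \frac{\sqrt{h}}{10 + h}$ ($w{\left(h \right)} = \frac{\sqrt{h}}{\left(1 \cdot 1 + h\right) + 9} = \frac{\sqrt{h}}{\left(1 + h\right) + 9} = \frac{\sqrt{h}}{10 + h}$)
$w{\left(-3 \right)} 48 = \frac{\sqrt{-3}}{10 - 3} \cdot 48 = \frac{i \sqrt{3}}{7} \cdot 48 = \frac{48 i \sqrt{3}}{7}$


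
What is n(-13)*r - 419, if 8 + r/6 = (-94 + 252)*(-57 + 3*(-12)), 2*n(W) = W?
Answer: 572959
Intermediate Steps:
n(W) = W/2
r = -88212 (r = -48 + 6*((-94 + 252)*(-57 + 3*(-12))) = -48 + 6*(158*(-57 - 36)) = -48 + 6*(158*(-93)) = -48 + 6*(-14694) = -48 - 88164 = -88212)
n(-13)*r - 419 = ((1/2)*(-13))*(-88212) - 419 = -13/2*(-88212) - 419 = 573378 - 419 = 572959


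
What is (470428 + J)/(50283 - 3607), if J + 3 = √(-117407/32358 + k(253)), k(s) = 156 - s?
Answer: 470425/46676 + I*√105361951614/1510342008 ≈ 10.079 + 0.00021492*I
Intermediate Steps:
J = -3 + I*√105361951614/32358 (J = -3 + √(-117407/32358 + (156 - 1*253)) = -3 + √(-117407*1/32358 + (156 - 253)) = -3 + √(-117407/32358 - 97) = -3 + √(-3256133/32358) = -3 + I*√105361951614/32358 ≈ -3.0 + 10.031*I)
(470428 + J)/(50283 - 3607) = (470428 + (-3 + I*√105361951614/32358))/(50283 - 3607) = (470425 + I*√105361951614/32358)/46676 = (470425 + I*√105361951614/32358)*(1/46676) = 470425/46676 + I*√105361951614/1510342008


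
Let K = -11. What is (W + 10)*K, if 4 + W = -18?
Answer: 132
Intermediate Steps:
W = -22 (W = -4 - 18 = -22)
(W + 10)*K = (-22 + 10)*(-11) = -12*(-11) = 132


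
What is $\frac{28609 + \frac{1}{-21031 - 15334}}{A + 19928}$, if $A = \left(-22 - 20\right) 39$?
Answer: $\frac{520183142}{332557925} \approx 1.5642$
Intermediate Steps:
$A = -1638$ ($A = \left(-22 - 20\right) 39 = \left(-42\right) 39 = -1638$)
$\frac{28609 + \frac{1}{-21031 - 15334}}{A + 19928} = \frac{28609 + \frac{1}{-21031 - 15334}}{-1638 + 19928} = \frac{28609 + \frac{1}{-36365}}{18290} = \left(28609 - \frac{1}{36365}\right) \frac{1}{18290} = \frac{1040366284}{36365} \cdot \frac{1}{18290} = \frac{520183142}{332557925}$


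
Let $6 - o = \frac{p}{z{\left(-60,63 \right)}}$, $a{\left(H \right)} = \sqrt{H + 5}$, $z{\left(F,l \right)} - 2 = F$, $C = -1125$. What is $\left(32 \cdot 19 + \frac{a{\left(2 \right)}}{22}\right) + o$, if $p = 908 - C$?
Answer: $\frac{37645}{58} + \frac{\sqrt{7}}{22} \approx 649.17$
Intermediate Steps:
$z{\left(F,l \right)} = 2 + F$
$a{\left(H \right)} = \sqrt{5 + H}$
$p = 2033$ ($p = 908 - -1125 = 908 + 1125 = 2033$)
$o = \frac{2381}{58}$ ($o = 6 - \frac{2033}{2 - 60} = 6 - \frac{2033}{-58} = 6 - 2033 \left(- \frac{1}{58}\right) = 6 - - \frac{2033}{58} = 6 + \frac{2033}{58} = \frac{2381}{58} \approx 41.052$)
$\left(32 \cdot 19 + \frac{a{\left(2 \right)}}{22}\right) + o = \left(32 \cdot 19 + \frac{\sqrt{5 + 2}}{22}\right) + \frac{2381}{58} = \left(608 + \sqrt{7} \cdot \frac{1}{22}\right) + \frac{2381}{58} = \left(608 + \frac{\sqrt{7}}{22}\right) + \frac{2381}{58} = \frac{37645}{58} + \frac{\sqrt{7}}{22}$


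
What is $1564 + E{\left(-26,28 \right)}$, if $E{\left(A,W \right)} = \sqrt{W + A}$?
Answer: $1564 + \sqrt{2} \approx 1565.4$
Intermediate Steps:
$E{\left(A,W \right)} = \sqrt{A + W}$
$1564 + E{\left(-26,28 \right)} = 1564 + \sqrt{-26 + 28} = 1564 + \sqrt{2}$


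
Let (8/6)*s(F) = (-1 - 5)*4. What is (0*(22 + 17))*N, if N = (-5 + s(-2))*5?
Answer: 0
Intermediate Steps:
s(F) = -18 (s(F) = 3*((-1 - 5)*4)/4 = 3*(-6*4)/4 = (¾)*(-24) = -18)
N = -115 (N = (-5 - 18)*5 = -23*5 = -115)
(0*(22 + 17))*N = (0*(22 + 17))*(-115) = (0*39)*(-115) = 0*(-115) = 0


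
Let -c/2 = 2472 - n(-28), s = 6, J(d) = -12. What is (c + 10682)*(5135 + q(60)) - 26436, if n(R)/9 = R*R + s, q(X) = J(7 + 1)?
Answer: 102218398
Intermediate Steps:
q(X) = -12
n(R) = 54 + 9*R² (n(R) = 9*(R*R + 6) = 9*(R² + 6) = 9*(6 + R²) = 54 + 9*R²)
c = 9276 (c = -2*(2472 - (54 + 9*(-28)²)) = -2*(2472 - (54 + 9*784)) = -2*(2472 - (54 + 7056)) = -2*(2472 - 1*7110) = -2*(2472 - 7110) = -2*(-4638) = 9276)
(c + 10682)*(5135 + q(60)) - 26436 = (9276 + 10682)*(5135 - 12) - 26436 = 19958*5123 - 26436 = 102244834 - 26436 = 102218398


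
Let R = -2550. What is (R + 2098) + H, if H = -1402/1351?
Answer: -612054/1351 ≈ -453.04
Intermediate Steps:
H = -1402/1351 (H = -1402*1/1351 = -1402/1351 ≈ -1.0378)
(R + 2098) + H = (-2550 + 2098) - 1402/1351 = -452 - 1402/1351 = -612054/1351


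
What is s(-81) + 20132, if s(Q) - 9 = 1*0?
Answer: 20141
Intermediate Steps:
s(Q) = 9 (s(Q) = 9 + 1*0 = 9 + 0 = 9)
s(-81) + 20132 = 9 + 20132 = 20141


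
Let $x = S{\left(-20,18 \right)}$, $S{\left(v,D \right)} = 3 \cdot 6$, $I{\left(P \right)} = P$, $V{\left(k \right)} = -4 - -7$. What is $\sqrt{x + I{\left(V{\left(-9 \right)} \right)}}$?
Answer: $\sqrt{21} \approx 4.5826$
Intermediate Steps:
$V{\left(k \right)} = 3$ ($V{\left(k \right)} = -4 + 7 = 3$)
$S{\left(v,D \right)} = 18$
$x = 18$
$\sqrt{x + I{\left(V{\left(-9 \right)} \right)}} = \sqrt{18 + 3} = \sqrt{21}$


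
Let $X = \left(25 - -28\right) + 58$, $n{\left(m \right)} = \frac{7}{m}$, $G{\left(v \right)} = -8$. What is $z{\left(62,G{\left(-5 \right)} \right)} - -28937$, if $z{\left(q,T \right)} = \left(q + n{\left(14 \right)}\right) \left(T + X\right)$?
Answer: $\frac{70749}{2} \approx 35375.0$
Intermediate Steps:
$X = 111$ ($X = \left(25 + 28\right) + 58 = 53 + 58 = 111$)
$z{\left(q,T \right)} = \left(\frac{1}{2} + q\right) \left(111 + T\right)$ ($z{\left(q,T \right)} = \left(q + \frac{7}{14}\right) \left(T + 111\right) = \left(q + 7 \cdot \frac{1}{14}\right) \left(111 + T\right) = \left(q + \frac{1}{2}\right) \left(111 + T\right) = \left(\frac{1}{2} + q\right) \left(111 + T\right)$)
$z{\left(62,G{\left(-5 \right)} \right)} - -28937 = \left(\frac{111}{2} + \frac{1}{2} \left(-8\right) + 111 \cdot 62 - 496\right) - -28937 = \left(\frac{111}{2} - 4 + 6882 - 496\right) + 28937 = \frac{12875}{2} + 28937 = \frac{70749}{2}$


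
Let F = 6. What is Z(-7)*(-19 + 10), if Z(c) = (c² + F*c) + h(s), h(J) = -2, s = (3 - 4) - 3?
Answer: -45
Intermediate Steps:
s = -4 (s = -1 - 3 = -4)
Z(c) = -2 + c² + 6*c (Z(c) = (c² + 6*c) - 2 = -2 + c² + 6*c)
Z(-7)*(-19 + 10) = (-2 + (-7)² + 6*(-7))*(-19 + 10) = (-2 + 49 - 42)*(-9) = 5*(-9) = -45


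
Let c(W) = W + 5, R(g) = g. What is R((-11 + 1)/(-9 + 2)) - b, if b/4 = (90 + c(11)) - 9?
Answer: -2706/7 ≈ -386.57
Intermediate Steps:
c(W) = 5 + W
b = 388 (b = 4*((90 + (5 + 11)) - 9) = 4*((90 + 16) - 9) = 4*(106 - 9) = 4*97 = 388)
R((-11 + 1)/(-9 + 2)) - b = (-11 + 1)/(-9 + 2) - 1*388 = -10/(-7) - 388 = -10*(-1/7) - 388 = 10/7 - 388 = -2706/7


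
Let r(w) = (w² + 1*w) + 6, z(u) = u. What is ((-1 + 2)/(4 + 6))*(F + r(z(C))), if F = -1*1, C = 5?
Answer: 7/2 ≈ 3.5000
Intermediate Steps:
r(w) = 6 + w + w² (r(w) = (w² + w) + 6 = (w + w²) + 6 = 6 + w + w²)
F = -1
((-1 + 2)/(4 + 6))*(F + r(z(C))) = ((-1 + 2)/(4 + 6))*(-1 + (6 + 5 + 5²)) = (1/10)*(-1 + (6 + 5 + 25)) = (1*(⅒))*(-1 + 36) = (⅒)*35 = 7/2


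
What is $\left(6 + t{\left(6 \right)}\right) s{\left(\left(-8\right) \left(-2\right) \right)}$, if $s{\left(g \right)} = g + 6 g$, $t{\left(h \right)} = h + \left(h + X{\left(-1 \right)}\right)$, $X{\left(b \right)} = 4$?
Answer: $2464$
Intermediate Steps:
$t{\left(h \right)} = 4 + 2 h$ ($t{\left(h \right)} = h + \left(h + 4\right) = h + \left(4 + h\right) = 4 + 2 h$)
$s{\left(g \right)} = 7 g$
$\left(6 + t{\left(6 \right)}\right) s{\left(\left(-8\right) \left(-2\right) \right)} = \left(6 + \left(4 + 2 \cdot 6\right)\right) 7 \left(\left(-8\right) \left(-2\right)\right) = \left(6 + \left(4 + 12\right)\right) 7 \cdot 16 = \left(6 + 16\right) 112 = 22 \cdot 112 = 2464$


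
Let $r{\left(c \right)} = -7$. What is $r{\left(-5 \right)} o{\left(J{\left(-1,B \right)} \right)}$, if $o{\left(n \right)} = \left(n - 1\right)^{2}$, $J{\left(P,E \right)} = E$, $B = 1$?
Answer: $0$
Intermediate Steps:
$o{\left(n \right)} = \left(-1 + n\right)^{2}$
$r{\left(-5 \right)} o{\left(J{\left(-1,B \right)} \right)} = - 7 \left(-1 + 1\right)^{2} = - 7 \cdot 0^{2} = \left(-7\right) 0 = 0$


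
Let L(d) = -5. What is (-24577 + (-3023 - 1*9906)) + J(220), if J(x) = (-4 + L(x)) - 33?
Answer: -37548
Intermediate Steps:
J(x) = -42 (J(x) = (-4 - 5) - 33 = -9 - 33 = -42)
(-24577 + (-3023 - 1*9906)) + J(220) = (-24577 + (-3023 - 1*9906)) - 42 = (-24577 + (-3023 - 9906)) - 42 = (-24577 - 12929) - 42 = -37506 - 42 = -37548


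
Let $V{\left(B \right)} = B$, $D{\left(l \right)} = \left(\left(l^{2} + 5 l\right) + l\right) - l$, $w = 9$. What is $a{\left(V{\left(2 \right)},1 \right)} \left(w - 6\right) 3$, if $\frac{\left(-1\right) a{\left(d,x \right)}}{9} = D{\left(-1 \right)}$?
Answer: $324$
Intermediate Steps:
$D{\left(l \right)} = l^{2} + 5 l$ ($D{\left(l \right)} = \left(l^{2} + 6 l\right) - l = l^{2} + 5 l$)
$a{\left(d,x \right)} = 36$ ($a{\left(d,x \right)} = - 9 \left(- (5 - 1)\right) = - 9 \left(\left(-1\right) 4\right) = \left(-9\right) \left(-4\right) = 36$)
$a{\left(V{\left(2 \right)},1 \right)} \left(w - 6\right) 3 = 36 \left(9 - 6\right) 3 = 36 \cdot 3 \cdot 3 = 108 \cdot 3 = 324$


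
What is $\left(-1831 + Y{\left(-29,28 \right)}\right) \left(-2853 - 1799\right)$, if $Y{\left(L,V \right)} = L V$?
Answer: $12295236$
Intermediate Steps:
$\left(-1831 + Y{\left(-29,28 \right)}\right) \left(-2853 - 1799\right) = \left(-1831 - 812\right) \left(-2853 - 1799\right) = \left(-1831 - 812\right) \left(-4652\right) = \left(-2643\right) \left(-4652\right) = 12295236$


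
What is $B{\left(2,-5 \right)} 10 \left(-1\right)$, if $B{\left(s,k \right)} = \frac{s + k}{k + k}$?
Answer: $-3$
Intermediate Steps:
$B{\left(s,k \right)} = \frac{k + s}{2 k}$
$B{\left(2,-5 \right)} 10 \left(-1\right) = \frac{-5 + 2}{2 \left(-5\right)} 10 \left(-1\right) = \frac{1}{2} \left(- \frac{1}{5}\right) \left(-3\right) 10 \left(-1\right) = \frac{3}{10} \cdot 10 \left(-1\right) = 3 \left(-1\right) = -3$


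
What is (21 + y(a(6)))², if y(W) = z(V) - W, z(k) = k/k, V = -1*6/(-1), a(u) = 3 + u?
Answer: 169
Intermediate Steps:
V = 6 (V = -6*(-1) = 6)
z(k) = 1
y(W) = 1 - W
(21 + y(a(6)))² = (21 + (1 - (3 + 6)))² = (21 + (1 - 1*9))² = (21 + (1 - 9))² = (21 - 8)² = 13² = 169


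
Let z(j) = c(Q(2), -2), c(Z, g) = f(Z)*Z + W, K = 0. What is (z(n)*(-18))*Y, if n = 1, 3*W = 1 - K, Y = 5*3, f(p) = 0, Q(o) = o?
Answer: -90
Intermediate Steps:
Y = 15
W = 1/3 (W = (1 - 1*0)/3 = (1 + 0)/3 = (1/3)*1 = 1/3 ≈ 0.33333)
c(Z, g) = 1/3 (c(Z, g) = 0*Z + 1/3 = 0 + 1/3 = 1/3)
z(j) = 1/3
(z(n)*(-18))*Y = ((1/3)*(-18))*15 = -6*15 = -90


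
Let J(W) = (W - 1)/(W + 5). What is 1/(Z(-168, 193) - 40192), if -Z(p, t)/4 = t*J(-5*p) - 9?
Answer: -845/34579528 ≈ -2.4436e-5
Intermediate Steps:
J(W) = (-1 + W)/(5 + W)
Z(p, t) = 36 - 4*t*(-1 - 5*p)/(5 - 5*p) (Z(p, t) = -4*(t*((-1 - 5*p)/(5 - 5*p)) - 9) = -4*(t*(-1 - 5*p)/(5 - 5*p) - 9) = -4*(-9 + t*(-1 - 5*p)/(5 - 5*p)) = 36 - 4*t*(-1 - 5*p)/(5 - 5*p))
1/(Z(-168, 193) - 40192) = 1/(4*(-45 + 45*(-168) - 1*193*(1 + 5*(-168)))/(5*(-1 - 168)) - 40192) = 1/((⅘)*(-45 - 7560 - 1*193*(1 - 840))/(-169) - 40192) = 1/((⅘)*(-1/169)*(-45 - 7560 - 1*193*(-839)) - 40192) = 1/((⅘)*(-1/169)*(-45 - 7560 + 161927) - 40192) = 1/((⅘)*(-1/169)*154322 - 40192) = 1/(-617288/845 - 40192) = 1/(-34579528/845) = -845/34579528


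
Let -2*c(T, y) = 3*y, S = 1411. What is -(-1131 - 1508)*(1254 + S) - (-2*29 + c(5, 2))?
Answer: 7032996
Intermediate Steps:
c(T, y) = -3*y/2
-(-1131 - 1508)*(1254 + S) - (-2*29 + c(5, 2)) = -(-1131 - 1508)*(1254 + 1411) - (-2*29 - 3/2*2) = -(-2639)*2665 - (-58 - 3) = -1*(-7032935) - 1*(-61) = 7032935 + 61 = 7032996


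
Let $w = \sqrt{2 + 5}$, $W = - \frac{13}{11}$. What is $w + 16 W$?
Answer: $- \frac{208}{11} + \sqrt{7} \approx -16.263$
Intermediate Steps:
$W = - \frac{13}{11}$ ($W = \left(-13\right) \frac{1}{11} = - \frac{13}{11} \approx -1.1818$)
$w = \sqrt{7} \approx 2.6458$
$w + 16 W = \sqrt{7} + 16 \left(- \frac{13}{11}\right) = \sqrt{7} - \frac{208}{11} = - \frac{208}{11} + \sqrt{7}$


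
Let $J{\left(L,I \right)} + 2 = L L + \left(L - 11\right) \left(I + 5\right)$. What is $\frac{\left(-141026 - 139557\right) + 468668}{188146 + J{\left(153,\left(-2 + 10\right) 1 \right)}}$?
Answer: $\frac{62695}{71133} \approx 0.88138$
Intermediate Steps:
$J{\left(L,I \right)} = -2 + L^{2} + \left(-11 + L\right) \left(5 + I\right)$ ($J{\left(L,I \right)} = -2 + \left(L L + \left(L - 11\right) \left(I + 5\right)\right) = -2 + \left(L^{2} + \left(-11 + L\right) \left(5 + I\right)\right) = -2 + L^{2} + \left(-11 + L\right) \left(5 + I\right)$)
$\frac{\left(-141026 - 139557\right) + 468668}{188146 + J{\left(153,\left(-2 + 10\right) 1 \right)}} = \frac{\left(-141026 - 139557\right) + 468668}{188146 + \left(-57 + 153^{2} - 11 \left(-2 + 10\right) 1 + 5 \cdot 153 + \left(-2 + 10\right) 1 \cdot 153\right)} = \frac{-280583 + 468668}{188146 + \left(-57 + 23409 - 11 \cdot 8 \cdot 1 + 765 + 8 \cdot 1 \cdot 153\right)} = \frac{188085}{188146 + \left(-57 + 23409 - 88 + 765 + 8 \cdot 153\right)} = \frac{188085}{188146 + \left(-57 + 23409 - 88 + 765 + 1224\right)} = \frac{188085}{188146 + 25253} = \frac{188085}{213399} = 188085 \cdot \frac{1}{213399} = \frac{62695}{71133}$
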